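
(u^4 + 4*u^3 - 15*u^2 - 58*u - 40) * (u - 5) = u^5 - u^4 - 35*u^3 + 17*u^2 + 250*u + 200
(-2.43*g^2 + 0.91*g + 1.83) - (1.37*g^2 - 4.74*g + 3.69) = -3.8*g^2 + 5.65*g - 1.86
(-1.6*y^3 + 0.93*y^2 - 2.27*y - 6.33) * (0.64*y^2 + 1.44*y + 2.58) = -1.024*y^5 - 1.7088*y^4 - 4.2416*y^3 - 4.9206*y^2 - 14.9718*y - 16.3314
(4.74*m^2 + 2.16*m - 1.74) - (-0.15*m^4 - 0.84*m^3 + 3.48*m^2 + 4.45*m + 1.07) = 0.15*m^4 + 0.84*m^3 + 1.26*m^2 - 2.29*m - 2.81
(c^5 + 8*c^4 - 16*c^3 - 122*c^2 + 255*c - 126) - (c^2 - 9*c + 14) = c^5 + 8*c^4 - 16*c^3 - 123*c^2 + 264*c - 140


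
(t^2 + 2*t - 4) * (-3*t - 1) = -3*t^3 - 7*t^2 + 10*t + 4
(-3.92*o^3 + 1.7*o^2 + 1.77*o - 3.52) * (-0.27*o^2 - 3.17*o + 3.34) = 1.0584*o^5 + 11.9674*o^4 - 18.9597*o^3 + 1.0175*o^2 + 17.0702*o - 11.7568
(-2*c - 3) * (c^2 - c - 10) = -2*c^3 - c^2 + 23*c + 30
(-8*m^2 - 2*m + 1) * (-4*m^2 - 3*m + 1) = 32*m^4 + 32*m^3 - 6*m^2 - 5*m + 1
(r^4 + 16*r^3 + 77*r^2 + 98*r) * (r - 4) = r^5 + 12*r^4 + 13*r^3 - 210*r^2 - 392*r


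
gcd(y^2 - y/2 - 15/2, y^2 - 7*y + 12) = y - 3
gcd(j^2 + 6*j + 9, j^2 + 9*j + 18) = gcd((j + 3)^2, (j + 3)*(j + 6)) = j + 3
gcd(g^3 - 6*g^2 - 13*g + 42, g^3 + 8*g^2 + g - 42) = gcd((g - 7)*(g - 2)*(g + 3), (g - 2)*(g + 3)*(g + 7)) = g^2 + g - 6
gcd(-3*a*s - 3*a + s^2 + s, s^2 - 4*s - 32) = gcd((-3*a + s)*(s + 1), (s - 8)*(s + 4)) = 1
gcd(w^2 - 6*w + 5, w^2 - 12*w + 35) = w - 5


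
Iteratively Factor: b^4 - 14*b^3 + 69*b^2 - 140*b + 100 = (b - 2)*(b^3 - 12*b^2 + 45*b - 50) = (b - 2)^2*(b^2 - 10*b + 25) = (b - 5)*(b - 2)^2*(b - 5)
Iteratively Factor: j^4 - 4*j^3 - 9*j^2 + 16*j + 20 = (j + 2)*(j^3 - 6*j^2 + 3*j + 10) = (j + 1)*(j + 2)*(j^2 - 7*j + 10) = (j - 2)*(j + 1)*(j + 2)*(j - 5)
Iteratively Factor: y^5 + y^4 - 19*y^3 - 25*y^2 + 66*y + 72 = (y - 2)*(y^4 + 3*y^3 - 13*y^2 - 51*y - 36) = (y - 2)*(y + 3)*(y^3 - 13*y - 12) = (y - 4)*(y - 2)*(y + 3)*(y^2 + 4*y + 3) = (y - 4)*(y - 2)*(y + 3)^2*(y + 1)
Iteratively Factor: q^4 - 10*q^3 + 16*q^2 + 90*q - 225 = (q - 3)*(q^3 - 7*q^2 - 5*q + 75) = (q - 5)*(q - 3)*(q^2 - 2*q - 15) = (q - 5)^2*(q - 3)*(q + 3)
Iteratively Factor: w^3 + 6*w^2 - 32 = (w + 4)*(w^2 + 2*w - 8) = (w + 4)^2*(w - 2)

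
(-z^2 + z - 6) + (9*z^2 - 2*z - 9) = 8*z^2 - z - 15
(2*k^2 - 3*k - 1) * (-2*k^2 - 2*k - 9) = -4*k^4 + 2*k^3 - 10*k^2 + 29*k + 9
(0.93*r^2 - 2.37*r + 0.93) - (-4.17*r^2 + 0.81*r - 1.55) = 5.1*r^2 - 3.18*r + 2.48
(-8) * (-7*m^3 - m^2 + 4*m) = 56*m^3 + 8*m^2 - 32*m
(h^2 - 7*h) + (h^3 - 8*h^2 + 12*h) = h^3 - 7*h^2 + 5*h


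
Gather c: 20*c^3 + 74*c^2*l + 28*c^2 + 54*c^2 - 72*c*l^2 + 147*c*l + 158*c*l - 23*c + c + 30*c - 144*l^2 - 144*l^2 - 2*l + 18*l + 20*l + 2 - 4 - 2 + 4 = 20*c^3 + c^2*(74*l + 82) + c*(-72*l^2 + 305*l + 8) - 288*l^2 + 36*l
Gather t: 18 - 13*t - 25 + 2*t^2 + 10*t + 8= 2*t^2 - 3*t + 1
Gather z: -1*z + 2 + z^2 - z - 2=z^2 - 2*z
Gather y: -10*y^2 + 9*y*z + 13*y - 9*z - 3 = -10*y^2 + y*(9*z + 13) - 9*z - 3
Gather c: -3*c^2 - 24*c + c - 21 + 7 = -3*c^2 - 23*c - 14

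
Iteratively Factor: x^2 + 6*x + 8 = (x + 4)*(x + 2)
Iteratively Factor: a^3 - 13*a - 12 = (a + 1)*(a^2 - a - 12) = (a - 4)*(a + 1)*(a + 3)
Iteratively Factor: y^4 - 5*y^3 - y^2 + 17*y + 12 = (y - 4)*(y^3 - y^2 - 5*y - 3) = (y - 4)*(y + 1)*(y^2 - 2*y - 3) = (y - 4)*(y + 1)^2*(y - 3)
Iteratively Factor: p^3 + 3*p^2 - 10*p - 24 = (p + 4)*(p^2 - p - 6) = (p + 2)*(p + 4)*(p - 3)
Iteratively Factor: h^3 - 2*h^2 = (h)*(h^2 - 2*h) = h*(h - 2)*(h)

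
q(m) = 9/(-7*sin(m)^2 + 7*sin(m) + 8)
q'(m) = 9*(14*sin(m)*cos(m) - 7*cos(m))/(-7*sin(m)^2 + 7*sin(m) + 8)^2 = 63*(2*sin(m) - 1)*cos(m)/(-7*sin(m)^2 + 7*sin(m) + 8)^2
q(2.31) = 0.96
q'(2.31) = -0.23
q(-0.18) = 1.38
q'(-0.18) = -1.98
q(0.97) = 1.00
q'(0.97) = 0.28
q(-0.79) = -17.83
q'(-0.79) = -421.42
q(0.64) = 0.93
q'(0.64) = 0.10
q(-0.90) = -5.06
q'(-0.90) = -31.78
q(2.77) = 0.94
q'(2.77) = 0.17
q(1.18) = 1.06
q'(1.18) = 0.28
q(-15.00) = 18.45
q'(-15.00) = 462.61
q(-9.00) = 2.29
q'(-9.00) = 6.79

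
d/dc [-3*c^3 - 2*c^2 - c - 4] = -9*c^2 - 4*c - 1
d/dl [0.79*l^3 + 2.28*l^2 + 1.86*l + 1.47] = 2.37*l^2 + 4.56*l + 1.86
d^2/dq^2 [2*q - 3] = 0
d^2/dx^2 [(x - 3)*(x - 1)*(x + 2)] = 6*x - 4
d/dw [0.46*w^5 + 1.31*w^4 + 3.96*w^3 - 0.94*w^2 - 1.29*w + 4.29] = 2.3*w^4 + 5.24*w^3 + 11.88*w^2 - 1.88*w - 1.29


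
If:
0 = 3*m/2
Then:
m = 0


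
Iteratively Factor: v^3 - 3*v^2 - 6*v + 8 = (v - 1)*(v^2 - 2*v - 8) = (v - 1)*(v + 2)*(v - 4)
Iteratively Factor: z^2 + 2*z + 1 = (z + 1)*(z + 1)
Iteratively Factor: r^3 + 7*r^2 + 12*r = (r + 3)*(r^2 + 4*r) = r*(r + 3)*(r + 4)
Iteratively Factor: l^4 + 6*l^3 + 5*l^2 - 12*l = (l)*(l^3 + 6*l^2 + 5*l - 12) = l*(l - 1)*(l^2 + 7*l + 12) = l*(l - 1)*(l + 4)*(l + 3)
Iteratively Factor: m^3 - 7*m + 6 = (m - 1)*(m^2 + m - 6) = (m - 1)*(m + 3)*(m - 2)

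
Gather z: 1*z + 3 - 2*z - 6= -z - 3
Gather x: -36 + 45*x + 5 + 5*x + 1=50*x - 30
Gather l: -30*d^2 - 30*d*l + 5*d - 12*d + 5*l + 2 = -30*d^2 - 7*d + l*(5 - 30*d) + 2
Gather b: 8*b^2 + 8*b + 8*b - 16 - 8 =8*b^2 + 16*b - 24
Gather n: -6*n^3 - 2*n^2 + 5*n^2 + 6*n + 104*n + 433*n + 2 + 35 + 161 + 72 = -6*n^3 + 3*n^2 + 543*n + 270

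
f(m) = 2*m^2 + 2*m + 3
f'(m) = 4*m + 2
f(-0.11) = 2.80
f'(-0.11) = 1.56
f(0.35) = 3.94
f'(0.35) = 3.40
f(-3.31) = 18.29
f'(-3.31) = -11.24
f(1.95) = 14.50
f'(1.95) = 9.80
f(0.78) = 5.78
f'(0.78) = 5.12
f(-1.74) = 5.58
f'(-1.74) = -4.96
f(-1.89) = 6.36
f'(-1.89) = -5.56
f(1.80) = 13.08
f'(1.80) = 9.20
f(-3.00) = 15.00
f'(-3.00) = -10.00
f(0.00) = 3.00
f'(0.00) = 2.00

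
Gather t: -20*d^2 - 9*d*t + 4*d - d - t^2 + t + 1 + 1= -20*d^2 + 3*d - t^2 + t*(1 - 9*d) + 2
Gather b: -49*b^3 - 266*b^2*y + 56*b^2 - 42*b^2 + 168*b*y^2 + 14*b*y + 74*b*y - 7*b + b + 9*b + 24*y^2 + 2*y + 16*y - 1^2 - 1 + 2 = -49*b^3 + b^2*(14 - 266*y) + b*(168*y^2 + 88*y + 3) + 24*y^2 + 18*y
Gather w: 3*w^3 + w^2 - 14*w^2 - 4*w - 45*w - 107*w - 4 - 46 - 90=3*w^3 - 13*w^2 - 156*w - 140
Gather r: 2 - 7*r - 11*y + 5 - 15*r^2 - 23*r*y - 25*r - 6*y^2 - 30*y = -15*r^2 + r*(-23*y - 32) - 6*y^2 - 41*y + 7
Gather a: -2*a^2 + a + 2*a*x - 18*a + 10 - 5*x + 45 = -2*a^2 + a*(2*x - 17) - 5*x + 55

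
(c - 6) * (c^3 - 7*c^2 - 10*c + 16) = c^4 - 13*c^3 + 32*c^2 + 76*c - 96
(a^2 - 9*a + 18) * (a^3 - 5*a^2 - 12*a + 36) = a^5 - 14*a^4 + 51*a^3 + 54*a^2 - 540*a + 648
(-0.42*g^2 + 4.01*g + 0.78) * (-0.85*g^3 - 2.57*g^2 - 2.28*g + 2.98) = 0.357*g^5 - 2.3291*g^4 - 10.0111*g^3 - 12.399*g^2 + 10.1714*g + 2.3244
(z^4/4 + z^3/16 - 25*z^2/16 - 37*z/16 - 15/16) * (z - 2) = z^5/4 - 7*z^4/16 - 27*z^3/16 + 13*z^2/16 + 59*z/16 + 15/8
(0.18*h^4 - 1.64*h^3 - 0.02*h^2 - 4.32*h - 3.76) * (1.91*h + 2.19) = 0.3438*h^5 - 2.7382*h^4 - 3.6298*h^3 - 8.295*h^2 - 16.6424*h - 8.2344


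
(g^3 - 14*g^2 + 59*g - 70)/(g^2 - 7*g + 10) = g - 7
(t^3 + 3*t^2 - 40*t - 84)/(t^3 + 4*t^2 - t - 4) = (t^3 + 3*t^2 - 40*t - 84)/(t^3 + 4*t^2 - t - 4)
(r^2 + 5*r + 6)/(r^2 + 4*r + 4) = (r + 3)/(r + 2)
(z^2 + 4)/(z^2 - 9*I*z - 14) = (z + 2*I)/(z - 7*I)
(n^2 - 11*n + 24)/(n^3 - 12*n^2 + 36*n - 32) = (n - 3)/(n^2 - 4*n + 4)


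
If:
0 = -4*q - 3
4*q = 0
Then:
No Solution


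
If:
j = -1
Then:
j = -1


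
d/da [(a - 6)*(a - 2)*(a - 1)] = 3*a^2 - 18*a + 20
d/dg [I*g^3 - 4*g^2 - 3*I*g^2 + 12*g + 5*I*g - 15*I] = 3*I*g^2 - 8*g - 6*I*g + 12 + 5*I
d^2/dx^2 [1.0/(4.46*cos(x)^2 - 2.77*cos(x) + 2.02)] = (-79.5664*(1 - cos(x)^2)^2 + 37.0626*cos(x)^3 - 11.4193*cos(x)^2 - 79.7206*cos(x) + 76.8938)/(4.46*cos(x)^2 - 2.77*cos(x) + 2.02)^3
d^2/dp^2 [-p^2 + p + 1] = -2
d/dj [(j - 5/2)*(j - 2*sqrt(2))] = 2*j - 2*sqrt(2) - 5/2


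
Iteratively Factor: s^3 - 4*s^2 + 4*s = (s)*(s^2 - 4*s + 4) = s*(s - 2)*(s - 2)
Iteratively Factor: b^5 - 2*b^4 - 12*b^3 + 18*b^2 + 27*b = (b + 1)*(b^4 - 3*b^3 - 9*b^2 + 27*b) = (b + 1)*(b + 3)*(b^3 - 6*b^2 + 9*b) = b*(b + 1)*(b + 3)*(b^2 - 6*b + 9) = b*(b - 3)*(b + 1)*(b + 3)*(b - 3)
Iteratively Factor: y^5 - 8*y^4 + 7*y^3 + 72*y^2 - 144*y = (y - 3)*(y^4 - 5*y^3 - 8*y^2 + 48*y) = (y - 4)*(y - 3)*(y^3 - y^2 - 12*y) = (y - 4)*(y - 3)*(y + 3)*(y^2 - 4*y) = y*(y - 4)*(y - 3)*(y + 3)*(y - 4)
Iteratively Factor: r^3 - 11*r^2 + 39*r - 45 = (r - 3)*(r^2 - 8*r + 15) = (r - 3)^2*(r - 5)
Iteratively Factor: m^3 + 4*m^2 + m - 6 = (m + 2)*(m^2 + 2*m - 3) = (m - 1)*(m + 2)*(m + 3)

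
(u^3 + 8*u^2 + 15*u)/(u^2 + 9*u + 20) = u*(u + 3)/(u + 4)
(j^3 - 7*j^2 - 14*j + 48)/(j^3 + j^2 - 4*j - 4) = (j^2 - 5*j - 24)/(j^2 + 3*j + 2)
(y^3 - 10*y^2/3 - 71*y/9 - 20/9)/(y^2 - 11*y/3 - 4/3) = (3*y^2 - 11*y - 20)/(3*(y - 4))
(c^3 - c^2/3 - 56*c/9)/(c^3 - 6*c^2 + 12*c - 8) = c*(9*c^2 - 3*c - 56)/(9*(c^3 - 6*c^2 + 12*c - 8))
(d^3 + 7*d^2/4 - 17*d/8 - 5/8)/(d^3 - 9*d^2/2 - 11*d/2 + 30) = (4*d^2 - 3*d - 1)/(4*(d^2 - 7*d + 12))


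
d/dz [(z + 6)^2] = 2*z + 12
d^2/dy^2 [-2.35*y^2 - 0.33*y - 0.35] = -4.70000000000000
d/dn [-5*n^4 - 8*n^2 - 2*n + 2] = -20*n^3 - 16*n - 2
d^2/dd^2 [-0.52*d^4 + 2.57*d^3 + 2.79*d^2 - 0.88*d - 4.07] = -6.24*d^2 + 15.42*d + 5.58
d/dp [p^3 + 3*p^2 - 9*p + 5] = 3*p^2 + 6*p - 9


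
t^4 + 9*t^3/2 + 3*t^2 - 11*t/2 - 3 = (t - 1)*(t + 1/2)*(t + 2)*(t + 3)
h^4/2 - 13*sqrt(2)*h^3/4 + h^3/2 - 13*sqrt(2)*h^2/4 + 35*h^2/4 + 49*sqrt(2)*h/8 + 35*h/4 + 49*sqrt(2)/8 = (h/2 + 1/2)*(h - 7*sqrt(2)/2)^2*(h + sqrt(2)/2)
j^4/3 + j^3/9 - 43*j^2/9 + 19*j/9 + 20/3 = (j/3 + 1/3)*(j - 3)*(j - 5/3)*(j + 4)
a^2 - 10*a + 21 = (a - 7)*(a - 3)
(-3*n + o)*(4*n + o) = -12*n^2 + n*o + o^2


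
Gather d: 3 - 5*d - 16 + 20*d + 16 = 15*d + 3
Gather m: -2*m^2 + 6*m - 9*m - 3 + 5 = -2*m^2 - 3*m + 2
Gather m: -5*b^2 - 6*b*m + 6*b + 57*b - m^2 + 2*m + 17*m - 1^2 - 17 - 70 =-5*b^2 + 63*b - m^2 + m*(19 - 6*b) - 88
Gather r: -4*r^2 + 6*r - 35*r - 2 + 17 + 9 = -4*r^2 - 29*r + 24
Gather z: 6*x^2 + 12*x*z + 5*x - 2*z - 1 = 6*x^2 + 5*x + z*(12*x - 2) - 1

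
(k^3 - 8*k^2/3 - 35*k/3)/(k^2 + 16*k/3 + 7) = k*(k - 5)/(k + 3)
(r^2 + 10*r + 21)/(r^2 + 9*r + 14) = (r + 3)/(r + 2)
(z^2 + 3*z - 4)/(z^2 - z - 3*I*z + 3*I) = (z + 4)/(z - 3*I)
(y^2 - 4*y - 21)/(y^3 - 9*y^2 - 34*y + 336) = (y + 3)/(y^2 - 2*y - 48)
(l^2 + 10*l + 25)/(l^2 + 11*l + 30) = (l + 5)/(l + 6)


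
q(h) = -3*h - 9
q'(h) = -3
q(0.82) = -11.46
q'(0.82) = -3.00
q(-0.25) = -8.25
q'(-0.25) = -3.00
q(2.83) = -17.49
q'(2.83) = -3.00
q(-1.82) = -3.54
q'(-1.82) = -3.00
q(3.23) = -18.69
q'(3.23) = -3.00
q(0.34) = -10.02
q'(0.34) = -3.00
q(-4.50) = 4.50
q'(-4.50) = -3.00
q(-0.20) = -8.40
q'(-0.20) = -3.00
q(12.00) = -45.00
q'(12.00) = -3.00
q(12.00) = -45.00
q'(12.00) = -3.00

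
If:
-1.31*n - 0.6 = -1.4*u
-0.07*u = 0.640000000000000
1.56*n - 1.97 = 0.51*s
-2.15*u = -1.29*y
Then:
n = -10.23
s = -35.15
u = -9.14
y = -15.24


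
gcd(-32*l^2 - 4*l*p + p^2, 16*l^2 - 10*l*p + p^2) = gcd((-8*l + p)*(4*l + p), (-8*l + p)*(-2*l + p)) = -8*l + p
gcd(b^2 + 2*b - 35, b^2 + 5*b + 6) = 1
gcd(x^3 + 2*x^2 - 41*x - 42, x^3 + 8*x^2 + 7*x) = x^2 + 8*x + 7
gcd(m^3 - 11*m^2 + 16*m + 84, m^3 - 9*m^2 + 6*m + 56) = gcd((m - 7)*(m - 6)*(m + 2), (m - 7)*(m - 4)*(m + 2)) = m^2 - 5*m - 14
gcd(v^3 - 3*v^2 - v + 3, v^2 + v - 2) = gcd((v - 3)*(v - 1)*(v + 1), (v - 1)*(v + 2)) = v - 1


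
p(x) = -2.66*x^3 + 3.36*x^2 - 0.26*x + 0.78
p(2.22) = -12.34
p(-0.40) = 1.59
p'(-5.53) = -281.46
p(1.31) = 0.23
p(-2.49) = 63.33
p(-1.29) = 12.42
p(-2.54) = 66.71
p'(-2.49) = -66.47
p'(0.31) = 1.06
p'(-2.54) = -68.81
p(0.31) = 0.94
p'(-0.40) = -4.22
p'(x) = -7.98*x^2 + 6.72*x - 0.26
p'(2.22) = -24.67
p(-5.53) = 554.81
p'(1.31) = -5.15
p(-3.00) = 103.62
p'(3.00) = -51.92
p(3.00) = -41.58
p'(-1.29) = -22.21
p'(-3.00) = -92.24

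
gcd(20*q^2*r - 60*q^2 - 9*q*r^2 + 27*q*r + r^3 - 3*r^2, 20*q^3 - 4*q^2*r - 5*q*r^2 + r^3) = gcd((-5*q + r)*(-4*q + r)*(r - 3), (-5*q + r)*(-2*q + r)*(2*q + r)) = 5*q - r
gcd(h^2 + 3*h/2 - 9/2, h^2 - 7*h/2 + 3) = h - 3/2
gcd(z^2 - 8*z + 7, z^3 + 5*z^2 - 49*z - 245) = z - 7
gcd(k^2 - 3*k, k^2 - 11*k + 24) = k - 3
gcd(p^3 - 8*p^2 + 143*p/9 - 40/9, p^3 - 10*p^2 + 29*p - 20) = p - 5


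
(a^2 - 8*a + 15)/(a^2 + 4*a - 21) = (a - 5)/(a + 7)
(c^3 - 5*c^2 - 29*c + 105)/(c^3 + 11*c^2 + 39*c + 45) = (c^2 - 10*c + 21)/(c^2 + 6*c + 9)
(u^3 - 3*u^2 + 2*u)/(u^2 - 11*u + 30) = u*(u^2 - 3*u + 2)/(u^2 - 11*u + 30)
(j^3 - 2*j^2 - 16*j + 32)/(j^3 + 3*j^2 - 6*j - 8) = (j - 4)/(j + 1)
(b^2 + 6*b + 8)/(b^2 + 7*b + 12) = (b + 2)/(b + 3)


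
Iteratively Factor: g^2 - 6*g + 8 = (g - 4)*(g - 2)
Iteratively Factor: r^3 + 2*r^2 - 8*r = (r)*(r^2 + 2*r - 8) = r*(r - 2)*(r + 4)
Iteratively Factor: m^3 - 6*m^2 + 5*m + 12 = (m - 3)*(m^2 - 3*m - 4) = (m - 3)*(m + 1)*(m - 4)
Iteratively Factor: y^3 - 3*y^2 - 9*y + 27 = (y - 3)*(y^2 - 9) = (y - 3)^2*(y + 3)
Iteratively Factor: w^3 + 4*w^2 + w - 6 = (w - 1)*(w^2 + 5*w + 6) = (w - 1)*(w + 2)*(w + 3)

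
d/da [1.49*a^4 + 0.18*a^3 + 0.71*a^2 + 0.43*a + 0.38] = 5.96*a^3 + 0.54*a^2 + 1.42*a + 0.43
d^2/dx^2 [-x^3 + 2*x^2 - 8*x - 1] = 4 - 6*x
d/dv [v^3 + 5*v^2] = v*(3*v + 10)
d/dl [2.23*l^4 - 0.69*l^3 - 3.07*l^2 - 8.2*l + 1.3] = 8.92*l^3 - 2.07*l^2 - 6.14*l - 8.2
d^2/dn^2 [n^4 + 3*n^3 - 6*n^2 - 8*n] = 12*n^2 + 18*n - 12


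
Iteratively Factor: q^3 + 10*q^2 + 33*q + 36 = (q + 3)*(q^2 + 7*q + 12) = (q + 3)^2*(q + 4)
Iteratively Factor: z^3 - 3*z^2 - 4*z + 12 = (z - 3)*(z^2 - 4) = (z - 3)*(z + 2)*(z - 2)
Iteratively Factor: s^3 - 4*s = (s)*(s^2 - 4) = s*(s + 2)*(s - 2)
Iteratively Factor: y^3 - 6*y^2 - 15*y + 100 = (y - 5)*(y^2 - y - 20) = (y - 5)*(y + 4)*(y - 5)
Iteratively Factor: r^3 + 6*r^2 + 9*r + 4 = (r + 1)*(r^2 + 5*r + 4) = (r + 1)^2*(r + 4)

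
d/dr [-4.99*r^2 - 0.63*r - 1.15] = -9.98*r - 0.63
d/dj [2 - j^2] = -2*j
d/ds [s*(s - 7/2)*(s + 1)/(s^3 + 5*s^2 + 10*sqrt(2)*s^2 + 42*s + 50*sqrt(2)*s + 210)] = (15*s^4 + 20*sqrt(2)*s^4 + 182*s^3 + 200*sqrt(2)*s^3 - 180*sqrt(2)*s^2 + 1085*s^2 - 2100*s - 1470)/(2*(s^6 + 10*s^5 + 20*sqrt(2)*s^5 + 200*sqrt(2)*s^4 + 309*s^4 + 1340*sqrt(2)*s^3 + 2840*s^3 + 8864*s^2 + 8400*sqrt(2)*s^2 + 17640*s + 21000*sqrt(2)*s + 44100))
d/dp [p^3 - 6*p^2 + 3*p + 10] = 3*p^2 - 12*p + 3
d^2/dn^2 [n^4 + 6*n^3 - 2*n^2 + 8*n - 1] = 12*n^2 + 36*n - 4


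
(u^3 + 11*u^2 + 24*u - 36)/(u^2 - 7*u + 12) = (u^3 + 11*u^2 + 24*u - 36)/(u^2 - 7*u + 12)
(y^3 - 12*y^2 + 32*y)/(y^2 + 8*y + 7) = y*(y^2 - 12*y + 32)/(y^2 + 8*y + 7)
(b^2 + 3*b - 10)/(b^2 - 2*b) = (b + 5)/b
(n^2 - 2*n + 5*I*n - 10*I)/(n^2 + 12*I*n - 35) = (n - 2)/(n + 7*I)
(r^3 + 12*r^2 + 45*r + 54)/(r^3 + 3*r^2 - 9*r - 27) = (r + 6)/(r - 3)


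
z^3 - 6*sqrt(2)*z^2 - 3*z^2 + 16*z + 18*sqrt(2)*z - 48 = (z - 3)*(z - 4*sqrt(2))*(z - 2*sqrt(2))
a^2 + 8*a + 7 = (a + 1)*(a + 7)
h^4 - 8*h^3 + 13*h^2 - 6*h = h*(h - 6)*(h - 1)^2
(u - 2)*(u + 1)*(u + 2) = u^3 + u^2 - 4*u - 4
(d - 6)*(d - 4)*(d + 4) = d^3 - 6*d^2 - 16*d + 96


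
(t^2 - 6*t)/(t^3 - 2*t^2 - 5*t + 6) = t*(t - 6)/(t^3 - 2*t^2 - 5*t + 6)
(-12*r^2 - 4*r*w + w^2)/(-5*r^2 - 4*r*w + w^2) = (12*r^2 + 4*r*w - w^2)/(5*r^2 + 4*r*w - w^2)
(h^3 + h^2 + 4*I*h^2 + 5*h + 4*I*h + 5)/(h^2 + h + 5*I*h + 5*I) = h - I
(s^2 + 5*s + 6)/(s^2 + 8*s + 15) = (s + 2)/(s + 5)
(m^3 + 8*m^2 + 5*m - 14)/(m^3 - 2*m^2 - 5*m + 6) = (m + 7)/(m - 3)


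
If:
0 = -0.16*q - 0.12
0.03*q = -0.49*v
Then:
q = -0.75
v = 0.05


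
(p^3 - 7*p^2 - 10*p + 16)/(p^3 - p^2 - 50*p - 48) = (p^2 + p - 2)/(p^2 + 7*p + 6)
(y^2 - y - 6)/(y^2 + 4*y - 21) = (y + 2)/(y + 7)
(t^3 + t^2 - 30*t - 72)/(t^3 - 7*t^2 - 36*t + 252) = (t^2 + 7*t + 12)/(t^2 - t - 42)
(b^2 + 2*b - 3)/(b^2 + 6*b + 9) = (b - 1)/(b + 3)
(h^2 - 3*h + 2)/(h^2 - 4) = (h - 1)/(h + 2)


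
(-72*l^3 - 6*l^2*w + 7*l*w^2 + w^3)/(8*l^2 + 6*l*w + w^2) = (-18*l^2 + 3*l*w + w^2)/(2*l + w)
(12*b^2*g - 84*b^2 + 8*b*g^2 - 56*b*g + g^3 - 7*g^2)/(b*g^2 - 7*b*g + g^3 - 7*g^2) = (12*b^2 + 8*b*g + g^2)/(g*(b + g))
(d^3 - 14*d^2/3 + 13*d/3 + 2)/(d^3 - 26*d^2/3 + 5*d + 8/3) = (d^2 - 5*d + 6)/(d^2 - 9*d + 8)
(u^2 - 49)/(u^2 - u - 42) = (u + 7)/(u + 6)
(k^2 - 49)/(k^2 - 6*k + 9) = (k^2 - 49)/(k^2 - 6*k + 9)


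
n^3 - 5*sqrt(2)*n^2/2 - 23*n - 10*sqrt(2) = (n - 5*sqrt(2))*(n + sqrt(2)/2)*(n + 2*sqrt(2))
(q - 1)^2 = q^2 - 2*q + 1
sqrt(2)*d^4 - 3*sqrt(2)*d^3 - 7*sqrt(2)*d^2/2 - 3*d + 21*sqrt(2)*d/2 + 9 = (d - 3)*(d - 3*sqrt(2)/2)*(d + sqrt(2))*(sqrt(2)*d + 1)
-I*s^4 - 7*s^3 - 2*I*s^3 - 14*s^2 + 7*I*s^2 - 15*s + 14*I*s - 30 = (s + 2)*(s - 5*I)*(s - 3*I)*(-I*s + 1)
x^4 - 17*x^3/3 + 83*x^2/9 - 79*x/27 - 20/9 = (x - 3)*(x - 5/3)*(x - 4/3)*(x + 1/3)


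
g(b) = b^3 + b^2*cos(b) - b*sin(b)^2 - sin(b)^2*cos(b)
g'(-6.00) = 89.07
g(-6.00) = -181.04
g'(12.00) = 540.71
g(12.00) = 1845.82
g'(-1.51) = 6.77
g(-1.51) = -1.86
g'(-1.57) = 7.85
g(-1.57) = -2.30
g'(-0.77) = 0.21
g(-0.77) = -0.01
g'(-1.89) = 14.85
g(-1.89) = -5.89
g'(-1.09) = 1.61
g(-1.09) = -0.25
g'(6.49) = 127.38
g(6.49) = 314.27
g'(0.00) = 0.00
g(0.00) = 0.00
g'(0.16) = 0.01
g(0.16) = 0.00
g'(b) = -b^2*sin(b) + 3*b^2 - 2*b*sin(b)*cos(b) + 2*b*cos(b) + sin(b)^3 - sin(b)^2 - 2*sin(b)*cos(b)^2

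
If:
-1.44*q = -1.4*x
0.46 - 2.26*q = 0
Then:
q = 0.20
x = 0.21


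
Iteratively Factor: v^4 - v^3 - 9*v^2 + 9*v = (v + 3)*(v^3 - 4*v^2 + 3*v) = (v - 1)*(v + 3)*(v^2 - 3*v) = v*(v - 1)*(v + 3)*(v - 3)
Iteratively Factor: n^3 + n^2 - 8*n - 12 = (n + 2)*(n^2 - n - 6) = (n - 3)*(n + 2)*(n + 2)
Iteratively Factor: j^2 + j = (j + 1)*(j)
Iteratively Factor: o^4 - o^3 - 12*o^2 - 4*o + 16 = (o - 4)*(o^3 + 3*o^2 - 4) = (o - 4)*(o - 1)*(o^2 + 4*o + 4) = (o - 4)*(o - 1)*(o + 2)*(o + 2)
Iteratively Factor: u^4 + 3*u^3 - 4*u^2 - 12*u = (u - 2)*(u^3 + 5*u^2 + 6*u) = (u - 2)*(u + 3)*(u^2 + 2*u) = u*(u - 2)*(u + 3)*(u + 2)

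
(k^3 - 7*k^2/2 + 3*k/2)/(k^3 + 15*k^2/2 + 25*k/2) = (2*k^2 - 7*k + 3)/(2*k^2 + 15*k + 25)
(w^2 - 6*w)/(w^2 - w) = (w - 6)/(w - 1)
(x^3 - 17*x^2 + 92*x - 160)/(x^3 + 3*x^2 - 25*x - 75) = (x^2 - 12*x + 32)/(x^2 + 8*x + 15)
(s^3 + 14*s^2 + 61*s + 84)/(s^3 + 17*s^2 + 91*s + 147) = (s + 4)/(s + 7)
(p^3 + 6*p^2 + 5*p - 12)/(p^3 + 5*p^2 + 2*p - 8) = (p + 3)/(p + 2)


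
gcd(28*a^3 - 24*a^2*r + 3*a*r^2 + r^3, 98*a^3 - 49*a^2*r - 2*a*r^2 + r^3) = -14*a^2 + 5*a*r + r^2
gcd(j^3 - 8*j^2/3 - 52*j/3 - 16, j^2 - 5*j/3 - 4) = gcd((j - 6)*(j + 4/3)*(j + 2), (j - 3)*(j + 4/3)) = j + 4/3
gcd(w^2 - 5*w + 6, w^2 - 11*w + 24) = w - 3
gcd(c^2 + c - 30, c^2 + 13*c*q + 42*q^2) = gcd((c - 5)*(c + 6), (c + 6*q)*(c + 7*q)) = 1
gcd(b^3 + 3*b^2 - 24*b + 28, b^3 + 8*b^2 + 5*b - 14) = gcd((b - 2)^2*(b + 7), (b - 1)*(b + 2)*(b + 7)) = b + 7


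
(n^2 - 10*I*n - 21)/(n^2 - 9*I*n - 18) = (n - 7*I)/(n - 6*I)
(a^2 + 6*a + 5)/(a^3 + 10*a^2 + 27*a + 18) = (a + 5)/(a^2 + 9*a + 18)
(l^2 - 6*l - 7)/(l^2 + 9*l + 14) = (l^2 - 6*l - 7)/(l^2 + 9*l + 14)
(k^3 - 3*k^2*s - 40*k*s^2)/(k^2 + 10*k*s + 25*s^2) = k*(k - 8*s)/(k + 5*s)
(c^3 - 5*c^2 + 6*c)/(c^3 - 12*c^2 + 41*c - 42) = c/(c - 7)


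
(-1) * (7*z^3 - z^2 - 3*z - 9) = -7*z^3 + z^2 + 3*z + 9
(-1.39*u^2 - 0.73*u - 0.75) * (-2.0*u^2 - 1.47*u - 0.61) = 2.78*u^4 + 3.5033*u^3 + 3.421*u^2 + 1.5478*u + 0.4575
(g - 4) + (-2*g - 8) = -g - 12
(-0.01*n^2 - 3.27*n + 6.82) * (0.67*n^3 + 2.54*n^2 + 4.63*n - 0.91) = -0.0067*n^5 - 2.2163*n^4 - 3.7827*n^3 + 2.1918*n^2 + 34.5523*n - 6.2062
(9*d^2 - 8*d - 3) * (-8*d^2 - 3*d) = -72*d^4 + 37*d^3 + 48*d^2 + 9*d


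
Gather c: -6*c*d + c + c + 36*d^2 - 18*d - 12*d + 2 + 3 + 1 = c*(2 - 6*d) + 36*d^2 - 30*d + 6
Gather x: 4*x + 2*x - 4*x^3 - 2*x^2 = -4*x^3 - 2*x^2 + 6*x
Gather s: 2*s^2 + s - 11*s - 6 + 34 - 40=2*s^2 - 10*s - 12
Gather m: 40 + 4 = 44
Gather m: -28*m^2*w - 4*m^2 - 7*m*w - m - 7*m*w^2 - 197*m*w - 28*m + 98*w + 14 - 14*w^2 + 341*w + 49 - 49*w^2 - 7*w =m^2*(-28*w - 4) + m*(-7*w^2 - 204*w - 29) - 63*w^2 + 432*w + 63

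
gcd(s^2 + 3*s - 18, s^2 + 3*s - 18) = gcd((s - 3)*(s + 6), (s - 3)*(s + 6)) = s^2 + 3*s - 18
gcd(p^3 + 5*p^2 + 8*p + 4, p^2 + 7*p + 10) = p + 2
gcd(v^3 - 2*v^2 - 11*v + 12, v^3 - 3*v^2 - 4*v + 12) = 1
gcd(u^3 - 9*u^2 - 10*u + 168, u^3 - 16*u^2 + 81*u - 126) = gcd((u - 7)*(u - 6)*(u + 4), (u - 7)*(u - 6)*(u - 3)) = u^2 - 13*u + 42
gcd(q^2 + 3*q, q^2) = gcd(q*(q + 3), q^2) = q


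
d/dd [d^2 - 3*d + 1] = 2*d - 3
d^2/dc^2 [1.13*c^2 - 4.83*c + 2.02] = 2.26000000000000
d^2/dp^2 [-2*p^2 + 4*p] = -4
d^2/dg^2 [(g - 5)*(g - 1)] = 2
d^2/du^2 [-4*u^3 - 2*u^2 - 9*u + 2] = -24*u - 4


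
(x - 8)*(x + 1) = x^2 - 7*x - 8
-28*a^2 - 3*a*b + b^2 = (-7*a + b)*(4*a + b)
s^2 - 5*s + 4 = (s - 4)*(s - 1)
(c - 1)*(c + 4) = c^2 + 3*c - 4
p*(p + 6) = p^2 + 6*p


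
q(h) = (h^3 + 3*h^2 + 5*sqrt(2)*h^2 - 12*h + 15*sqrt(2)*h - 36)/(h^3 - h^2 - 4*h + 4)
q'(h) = (-3*h^2 + 2*h + 4)*(h^3 + 3*h^2 + 5*sqrt(2)*h^2 - 12*h + 15*sqrt(2)*h - 36)/(h^3 - h^2 - 4*h + 4)^2 + (3*h^2 + 6*h + 10*sqrt(2)*h - 12 + 15*sqrt(2))/(h^3 - h^2 - 4*h + 4) = ((-3*h^2 + 2*h + 4)*(h^3 + 3*h^2 + 5*sqrt(2)*h^2 - 12*h + 15*sqrt(2)*h - 36) + (h^3 - h^2 - 4*h + 4)*(3*h^2 + 6*h + 10*sqrt(2)*h - 12 + 15*sqrt(2)))/(h^3 - h^2 - 4*h + 4)^2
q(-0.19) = -7.93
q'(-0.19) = -4.74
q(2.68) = 15.01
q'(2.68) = -18.38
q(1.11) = 39.40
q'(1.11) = -442.44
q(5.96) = 3.76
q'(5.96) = -0.67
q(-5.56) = -0.30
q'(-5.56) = -0.11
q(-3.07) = -0.08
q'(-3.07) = 1.00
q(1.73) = -20.75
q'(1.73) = -115.02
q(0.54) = -16.37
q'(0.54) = -28.07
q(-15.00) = 0.36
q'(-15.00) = -0.04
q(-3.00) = 0.00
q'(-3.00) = 1.21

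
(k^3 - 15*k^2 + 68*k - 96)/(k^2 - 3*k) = k - 12 + 32/k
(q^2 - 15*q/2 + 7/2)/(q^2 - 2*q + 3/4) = 2*(q - 7)/(2*q - 3)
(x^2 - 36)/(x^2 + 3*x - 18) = (x - 6)/(x - 3)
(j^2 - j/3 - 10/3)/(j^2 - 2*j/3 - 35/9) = 3*(j - 2)/(3*j - 7)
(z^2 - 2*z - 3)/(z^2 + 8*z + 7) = (z - 3)/(z + 7)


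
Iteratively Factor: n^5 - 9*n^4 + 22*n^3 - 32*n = (n + 1)*(n^4 - 10*n^3 + 32*n^2 - 32*n) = (n - 4)*(n + 1)*(n^3 - 6*n^2 + 8*n) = n*(n - 4)*(n + 1)*(n^2 - 6*n + 8) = n*(n - 4)^2*(n + 1)*(n - 2)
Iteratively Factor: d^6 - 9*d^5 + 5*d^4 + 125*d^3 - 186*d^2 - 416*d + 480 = (d - 1)*(d^5 - 8*d^4 - 3*d^3 + 122*d^2 - 64*d - 480) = (d - 5)*(d - 1)*(d^4 - 3*d^3 - 18*d^2 + 32*d + 96) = (d - 5)*(d - 1)*(d + 2)*(d^3 - 5*d^2 - 8*d + 48) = (d - 5)*(d - 4)*(d - 1)*(d + 2)*(d^2 - d - 12) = (d - 5)*(d - 4)*(d - 1)*(d + 2)*(d + 3)*(d - 4)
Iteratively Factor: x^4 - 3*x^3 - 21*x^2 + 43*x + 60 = (x - 3)*(x^3 - 21*x - 20) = (x - 3)*(x + 4)*(x^2 - 4*x - 5) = (x - 5)*(x - 3)*(x + 4)*(x + 1)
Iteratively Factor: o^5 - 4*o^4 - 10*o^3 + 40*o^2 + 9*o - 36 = (o - 1)*(o^4 - 3*o^3 - 13*o^2 + 27*o + 36) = (o - 1)*(o + 3)*(o^3 - 6*o^2 + 5*o + 12) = (o - 4)*(o - 1)*(o + 3)*(o^2 - 2*o - 3) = (o - 4)*(o - 3)*(o - 1)*(o + 3)*(o + 1)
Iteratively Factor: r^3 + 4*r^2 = (r)*(r^2 + 4*r) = r*(r + 4)*(r)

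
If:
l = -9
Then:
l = -9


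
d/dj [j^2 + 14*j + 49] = 2*j + 14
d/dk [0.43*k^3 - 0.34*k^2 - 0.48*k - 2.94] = 1.29*k^2 - 0.68*k - 0.48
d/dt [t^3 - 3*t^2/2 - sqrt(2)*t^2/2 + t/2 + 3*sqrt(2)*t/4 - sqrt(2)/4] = 3*t^2 - 3*t - sqrt(2)*t + 1/2 + 3*sqrt(2)/4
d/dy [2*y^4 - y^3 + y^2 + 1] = y*(8*y^2 - 3*y + 2)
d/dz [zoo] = 0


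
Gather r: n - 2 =n - 2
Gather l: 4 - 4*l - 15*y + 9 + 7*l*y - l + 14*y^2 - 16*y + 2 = l*(7*y - 5) + 14*y^2 - 31*y + 15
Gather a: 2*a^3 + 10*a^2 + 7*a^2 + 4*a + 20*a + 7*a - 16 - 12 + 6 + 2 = 2*a^3 + 17*a^2 + 31*a - 20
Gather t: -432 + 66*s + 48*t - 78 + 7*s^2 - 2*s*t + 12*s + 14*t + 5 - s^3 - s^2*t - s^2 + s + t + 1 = -s^3 + 6*s^2 + 79*s + t*(-s^2 - 2*s + 63) - 504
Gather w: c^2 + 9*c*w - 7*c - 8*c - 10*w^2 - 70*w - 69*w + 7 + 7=c^2 - 15*c - 10*w^2 + w*(9*c - 139) + 14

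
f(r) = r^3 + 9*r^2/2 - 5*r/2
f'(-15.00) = 537.50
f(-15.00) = -2325.00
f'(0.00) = -2.50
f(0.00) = 0.00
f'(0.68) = 5.01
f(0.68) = 0.70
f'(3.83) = 75.98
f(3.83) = 112.62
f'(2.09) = 29.41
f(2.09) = 23.56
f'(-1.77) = -9.03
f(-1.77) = 12.98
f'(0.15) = -1.08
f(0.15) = -0.27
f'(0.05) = -2.04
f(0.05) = -0.11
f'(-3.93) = 8.46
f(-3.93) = 18.63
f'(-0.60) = -6.82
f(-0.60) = 2.90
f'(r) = 3*r^2 + 9*r - 5/2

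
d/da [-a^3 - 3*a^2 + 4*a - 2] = -3*a^2 - 6*a + 4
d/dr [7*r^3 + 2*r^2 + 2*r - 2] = 21*r^2 + 4*r + 2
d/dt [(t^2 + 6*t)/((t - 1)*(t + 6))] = -1/(t^2 - 2*t + 1)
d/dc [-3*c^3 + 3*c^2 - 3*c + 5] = -9*c^2 + 6*c - 3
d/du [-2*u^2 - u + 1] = -4*u - 1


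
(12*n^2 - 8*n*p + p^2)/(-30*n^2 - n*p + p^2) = (-2*n + p)/(5*n + p)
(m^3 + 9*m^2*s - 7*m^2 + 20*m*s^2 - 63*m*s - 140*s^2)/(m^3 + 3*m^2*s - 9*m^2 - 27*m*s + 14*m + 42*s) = (m^2 + 9*m*s + 20*s^2)/(m^2 + 3*m*s - 2*m - 6*s)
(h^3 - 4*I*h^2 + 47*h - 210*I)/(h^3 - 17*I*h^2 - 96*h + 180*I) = (h + 7*I)/(h - 6*I)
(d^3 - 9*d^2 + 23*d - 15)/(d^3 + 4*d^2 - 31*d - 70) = (d^2 - 4*d + 3)/(d^2 + 9*d + 14)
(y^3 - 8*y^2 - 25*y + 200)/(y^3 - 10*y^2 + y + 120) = (y + 5)/(y + 3)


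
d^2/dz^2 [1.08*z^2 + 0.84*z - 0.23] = 2.16000000000000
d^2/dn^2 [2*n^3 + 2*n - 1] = 12*n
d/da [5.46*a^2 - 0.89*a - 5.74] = 10.92*a - 0.89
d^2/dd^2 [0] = 0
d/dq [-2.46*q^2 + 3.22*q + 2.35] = 3.22 - 4.92*q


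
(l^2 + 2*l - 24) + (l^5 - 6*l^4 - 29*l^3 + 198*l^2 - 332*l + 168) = l^5 - 6*l^4 - 29*l^3 + 199*l^2 - 330*l + 144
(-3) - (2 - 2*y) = 2*y - 5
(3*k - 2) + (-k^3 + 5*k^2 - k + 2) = -k^3 + 5*k^2 + 2*k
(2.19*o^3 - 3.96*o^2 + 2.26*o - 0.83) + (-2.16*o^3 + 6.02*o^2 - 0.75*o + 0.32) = 0.0299999999999998*o^3 + 2.06*o^2 + 1.51*o - 0.51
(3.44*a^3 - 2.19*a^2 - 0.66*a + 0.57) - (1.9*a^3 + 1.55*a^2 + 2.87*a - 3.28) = 1.54*a^3 - 3.74*a^2 - 3.53*a + 3.85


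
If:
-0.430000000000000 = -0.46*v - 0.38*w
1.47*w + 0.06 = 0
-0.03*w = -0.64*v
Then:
No Solution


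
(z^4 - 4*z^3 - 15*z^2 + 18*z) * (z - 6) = z^5 - 10*z^4 + 9*z^3 + 108*z^2 - 108*z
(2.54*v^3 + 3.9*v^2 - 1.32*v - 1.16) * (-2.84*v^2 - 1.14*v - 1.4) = -7.2136*v^5 - 13.9716*v^4 - 4.2532*v^3 - 0.6608*v^2 + 3.1704*v + 1.624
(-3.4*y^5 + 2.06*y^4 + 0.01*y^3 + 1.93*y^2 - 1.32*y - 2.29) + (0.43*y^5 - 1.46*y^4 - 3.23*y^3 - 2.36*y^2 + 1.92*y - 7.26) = -2.97*y^5 + 0.6*y^4 - 3.22*y^3 - 0.43*y^2 + 0.6*y - 9.55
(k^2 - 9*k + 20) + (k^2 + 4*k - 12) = 2*k^2 - 5*k + 8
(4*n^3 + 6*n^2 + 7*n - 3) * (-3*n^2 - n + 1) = -12*n^5 - 22*n^4 - 23*n^3 + 8*n^2 + 10*n - 3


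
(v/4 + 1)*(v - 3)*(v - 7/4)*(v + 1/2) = v^4/4 - v^3/16 - 113*v^2/32 + 113*v/32 + 21/8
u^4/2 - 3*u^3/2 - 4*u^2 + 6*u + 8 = (u/2 + 1)*(u - 4)*(u - 2)*(u + 1)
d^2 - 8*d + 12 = (d - 6)*(d - 2)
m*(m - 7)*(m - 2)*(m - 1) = m^4 - 10*m^3 + 23*m^2 - 14*m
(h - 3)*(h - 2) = h^2 - 5*h + 6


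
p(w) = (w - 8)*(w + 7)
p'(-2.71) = -6.42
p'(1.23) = 1.46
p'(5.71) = 10.42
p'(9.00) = 17.00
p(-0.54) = -55.17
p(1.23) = -55.72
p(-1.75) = -51.19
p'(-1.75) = -4.50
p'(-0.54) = -2.08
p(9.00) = 16.00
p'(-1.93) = -4.86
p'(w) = 2*w - 1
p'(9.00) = 17.00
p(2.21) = -53.33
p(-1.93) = -50.35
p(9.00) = 16.00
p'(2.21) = 3.42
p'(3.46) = 5.92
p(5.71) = -29.11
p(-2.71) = -45.95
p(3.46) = -47.49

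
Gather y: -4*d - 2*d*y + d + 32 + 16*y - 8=-3*d + y*(16 - 2*d) + 24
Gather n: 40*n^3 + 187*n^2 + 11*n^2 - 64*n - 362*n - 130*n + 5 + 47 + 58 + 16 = 40*n^3 + 198*n^2 - 556*n + 126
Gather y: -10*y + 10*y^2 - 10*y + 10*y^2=20*y^2 - 20*y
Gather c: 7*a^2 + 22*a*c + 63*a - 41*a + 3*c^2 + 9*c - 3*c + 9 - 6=7*a^2 + 22*a + 3*c^2 + c*(22*a + 6) + 3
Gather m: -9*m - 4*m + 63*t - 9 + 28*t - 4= -13*m + 91*t - 13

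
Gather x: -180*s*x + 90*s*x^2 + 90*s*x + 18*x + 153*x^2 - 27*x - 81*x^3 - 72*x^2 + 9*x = -90*s*x - 81*x^3 + x^2*(90*s + 81)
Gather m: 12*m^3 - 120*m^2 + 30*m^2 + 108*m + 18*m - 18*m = 12*m^3 - 90*m^2 + 108*m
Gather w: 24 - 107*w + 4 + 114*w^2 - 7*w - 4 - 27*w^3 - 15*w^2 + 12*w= -27*w^3 + 99*w^2 - 102*w + 24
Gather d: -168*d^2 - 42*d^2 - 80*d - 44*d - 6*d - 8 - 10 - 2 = -210*d^2 - 130*d - 20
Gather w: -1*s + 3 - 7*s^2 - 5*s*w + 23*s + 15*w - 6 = -7*s^2 + 22*s + w*(15 - 5*s) - 3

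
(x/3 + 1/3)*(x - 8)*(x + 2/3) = x^3/3 - 19*x^2/9 - 38*x/9 - 16/9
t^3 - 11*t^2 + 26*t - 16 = (t - 8)*(t - 2)*(t - 1)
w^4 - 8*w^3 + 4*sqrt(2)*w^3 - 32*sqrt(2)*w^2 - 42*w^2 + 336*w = w*(w - 8)*(w - 3*sqrt(2))*(w + 7*sqrt(2))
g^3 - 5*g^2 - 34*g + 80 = (g - 8)*(g - 2)*(g + 5)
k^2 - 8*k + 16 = (k - 4)^2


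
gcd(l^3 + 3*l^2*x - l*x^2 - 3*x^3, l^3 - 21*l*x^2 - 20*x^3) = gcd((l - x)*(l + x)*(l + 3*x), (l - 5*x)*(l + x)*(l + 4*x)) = l + x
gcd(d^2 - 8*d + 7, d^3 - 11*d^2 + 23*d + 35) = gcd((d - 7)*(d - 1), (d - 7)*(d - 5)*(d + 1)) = d - 7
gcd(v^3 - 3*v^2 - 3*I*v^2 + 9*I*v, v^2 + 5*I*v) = v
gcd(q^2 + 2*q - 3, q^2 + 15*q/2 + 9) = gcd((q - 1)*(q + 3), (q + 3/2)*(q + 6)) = 1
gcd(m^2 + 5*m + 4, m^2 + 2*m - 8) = m + 4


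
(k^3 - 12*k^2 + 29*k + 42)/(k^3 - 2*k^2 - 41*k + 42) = (k^2 - 5*k - 6)/(k^2 + 5*k - 6)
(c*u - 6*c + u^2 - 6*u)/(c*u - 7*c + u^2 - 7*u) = (u - 6)/(u - 7)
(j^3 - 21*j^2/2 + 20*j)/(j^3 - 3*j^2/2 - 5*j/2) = (j - 8)/(j + 1)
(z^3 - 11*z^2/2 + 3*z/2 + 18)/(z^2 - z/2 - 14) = (2*z^2 - 3*z - 9)/(2*z + 7)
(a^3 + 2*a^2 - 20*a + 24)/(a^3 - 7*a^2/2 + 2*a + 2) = 2*(a + 6)/(2*a + 1)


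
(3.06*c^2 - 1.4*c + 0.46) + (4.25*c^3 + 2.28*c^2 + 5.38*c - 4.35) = 4.25*c^3 + 5.34*c^2 + 3.98*c - 3.89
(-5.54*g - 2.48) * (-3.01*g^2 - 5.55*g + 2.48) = 16.6754*g^3 + 38.2118*g^2 + 0.024799999999999*g - 6.1504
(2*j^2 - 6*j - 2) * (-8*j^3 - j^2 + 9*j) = -16*j^5 + 46*j^4 + 40*j^3 - 52*j^2 - 18*j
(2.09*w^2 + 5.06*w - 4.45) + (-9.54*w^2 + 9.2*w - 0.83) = -7.45*w^2 + 14.26*w - 5.28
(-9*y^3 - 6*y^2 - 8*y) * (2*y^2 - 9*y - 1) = -18*y^5 + 69*y^4 + 47*y^3 + 78*y^2 + 8*y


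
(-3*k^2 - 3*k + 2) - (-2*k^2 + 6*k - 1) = -k^2 - 9*k + 3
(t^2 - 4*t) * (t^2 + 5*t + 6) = t^4 + t^3 - 14*t^2 - 24*t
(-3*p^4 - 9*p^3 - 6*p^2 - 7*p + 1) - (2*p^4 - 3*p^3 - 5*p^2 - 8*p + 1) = -5*p^4 - 6*p^3 - p^2 + p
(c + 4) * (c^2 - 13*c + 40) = c^3 - 9*c^2 - 12*c + 160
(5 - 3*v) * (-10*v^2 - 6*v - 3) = 30*v^3 - 32*v^2 - 21*v - 15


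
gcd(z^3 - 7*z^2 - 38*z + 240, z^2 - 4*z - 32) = z - 8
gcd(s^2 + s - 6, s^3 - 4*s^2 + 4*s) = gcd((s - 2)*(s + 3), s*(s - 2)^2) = s - 2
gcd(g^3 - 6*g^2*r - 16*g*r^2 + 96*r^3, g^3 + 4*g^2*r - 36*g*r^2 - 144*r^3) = -g^2 + 2*g*r + 24*r^2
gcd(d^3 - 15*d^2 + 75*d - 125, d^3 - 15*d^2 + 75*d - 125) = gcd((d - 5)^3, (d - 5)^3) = d^3 - 15*d^2 + 75*d - 125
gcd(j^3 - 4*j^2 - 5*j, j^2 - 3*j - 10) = j - 5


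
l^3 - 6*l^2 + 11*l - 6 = (l - 3)*(l - 2)*(l - 1)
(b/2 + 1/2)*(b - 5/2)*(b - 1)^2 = b^4/2 - 7*b^3/4 + 3*b^2/4 + 7*b/4 - 5/4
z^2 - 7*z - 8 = (z - 8)*(z + 1)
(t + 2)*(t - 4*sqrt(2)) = t^2 - 4*sqrt(2)*t + 2*t - 8*sqrt(2)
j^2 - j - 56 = (j - 8)*(j + 7)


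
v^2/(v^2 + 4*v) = v/(v + 4)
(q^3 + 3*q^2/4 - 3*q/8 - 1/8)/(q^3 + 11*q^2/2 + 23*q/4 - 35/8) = (4*q^2 + 5*q + 1)/(4*q^2 + 24*q + 35)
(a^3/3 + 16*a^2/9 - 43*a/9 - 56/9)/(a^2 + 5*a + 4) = (3*a^2 + 13*a - 56)/(9*(a + 4))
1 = 1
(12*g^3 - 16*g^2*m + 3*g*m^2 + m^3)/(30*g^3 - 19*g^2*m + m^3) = (6*g^2 - 5*g*m - m^2)/(15*g^2 - 2*g*m - m^2)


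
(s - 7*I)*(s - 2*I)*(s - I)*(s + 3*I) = s^4 - 7*I*s^3 + 7*s^2 - 55*I*s - 42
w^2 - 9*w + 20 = (w - 5)*(w - 4)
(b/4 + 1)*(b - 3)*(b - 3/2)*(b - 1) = b^4/4 - 3*b^3/8 - 13*b^2/4 + 63*b/8 - 9/2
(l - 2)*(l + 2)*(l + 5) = l^3 + 5*l^2 - 4*l - 20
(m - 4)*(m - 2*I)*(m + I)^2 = m^4 - 4*m^3 + 3*m^2 - 12*m + 2*I*m - 8*I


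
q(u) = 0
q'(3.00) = 0.00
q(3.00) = 0.00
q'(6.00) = 0.00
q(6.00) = 0.00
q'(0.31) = 0.00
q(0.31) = 0.00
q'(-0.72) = 0.00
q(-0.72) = 0.00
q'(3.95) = 0.00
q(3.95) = 0.00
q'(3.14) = 0.00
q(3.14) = 0.00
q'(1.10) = 0.00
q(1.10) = 0.00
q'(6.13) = 0.00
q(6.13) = 0.00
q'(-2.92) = 0.00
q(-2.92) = 0.00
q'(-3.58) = 0.00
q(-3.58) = 0.00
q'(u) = 0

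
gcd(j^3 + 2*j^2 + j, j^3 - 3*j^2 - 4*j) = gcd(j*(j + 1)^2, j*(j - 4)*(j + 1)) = j^2 + j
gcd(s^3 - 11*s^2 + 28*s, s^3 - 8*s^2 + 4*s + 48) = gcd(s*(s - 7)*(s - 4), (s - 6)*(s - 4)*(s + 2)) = s - 4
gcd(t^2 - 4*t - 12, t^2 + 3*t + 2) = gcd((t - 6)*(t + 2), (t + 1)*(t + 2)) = t + 2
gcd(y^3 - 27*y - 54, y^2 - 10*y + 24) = y - 6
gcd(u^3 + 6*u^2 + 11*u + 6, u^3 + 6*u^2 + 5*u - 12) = u + 3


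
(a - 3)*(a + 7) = a^2 + 4*a - 21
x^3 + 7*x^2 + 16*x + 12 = (x + 2)^2*(x + 3)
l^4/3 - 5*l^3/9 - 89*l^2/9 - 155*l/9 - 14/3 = (l/3 + 1)*(l - 7)*(l + 1/3)*(l + 2)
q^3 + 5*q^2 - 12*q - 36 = (q - 3)*(q + 2)*(q + 6)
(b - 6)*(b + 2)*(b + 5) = b^3 + b^2 - 32*b - 60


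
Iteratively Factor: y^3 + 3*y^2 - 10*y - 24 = (y + 2)*(y^2 + y - 12) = (y - 3)*(y + 2)*(y + 4)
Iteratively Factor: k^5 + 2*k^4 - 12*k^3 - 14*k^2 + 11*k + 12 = (k + 4)*(k^4 - 2*k^3 - 4*k^2 + 2*k + 3) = (k - 3)*(k + 4)*(k^3 + k^2 - k - 1) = (k - 3)*(k + 1)*(k + 4)*(k^2 - 1) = (k - 3)*(k - 1)*(k + 1)*(k + 4)*(k + 1)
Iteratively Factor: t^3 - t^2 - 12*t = (t + 3)*(t^2 - 4*t) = (t - 4)*(t + 3)*(t)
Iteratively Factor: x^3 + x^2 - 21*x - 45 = (x - 5)*(x^2 + 6*x + 9) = (x - 5)*(x + 3)*(x + 3)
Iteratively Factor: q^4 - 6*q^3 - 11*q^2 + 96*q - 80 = (q + 4)*(q^3 - 10*q^2 + 29*q - 20) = (q - 5)*(q + 4)*(q^2 - 5*q + 4) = (q - 5)*(q - 4)*(q + 4)*(q - 1)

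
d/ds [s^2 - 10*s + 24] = 2*s - 10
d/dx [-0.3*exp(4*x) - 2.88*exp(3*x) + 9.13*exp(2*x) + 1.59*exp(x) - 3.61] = (-1.2*exp(3*x) - 8.64*exp(2*x) + 18.26*exp(x) + 1.59)*exp(x)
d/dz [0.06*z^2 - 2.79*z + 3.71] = 0.12*z - 2.79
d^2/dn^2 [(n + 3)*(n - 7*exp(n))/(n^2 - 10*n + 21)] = (-7*n^5*exp(n) + 133*n^4*exp(n) - 644*n^3*exp(n) + 26*n^3 - 1428*n^2*exp(n) - 126*n^2 + 16779*n*exp(n) - 378*n - 30513*exp(n) + 2142)/(n^6 - 30*n^5 + 363*n^4 - 2260*n^3 + 7623*n^2 - 13230*n + 9261)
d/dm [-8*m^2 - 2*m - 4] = -16*m - 2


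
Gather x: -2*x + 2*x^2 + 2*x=2*x^2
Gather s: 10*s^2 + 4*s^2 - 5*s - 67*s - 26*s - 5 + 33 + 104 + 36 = 14*s^2 - 98*s + 168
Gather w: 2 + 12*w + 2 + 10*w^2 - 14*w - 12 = 10*w^2 - 2*w - 8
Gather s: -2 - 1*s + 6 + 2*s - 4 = s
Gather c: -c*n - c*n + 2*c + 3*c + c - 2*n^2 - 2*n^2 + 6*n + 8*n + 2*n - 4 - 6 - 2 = c*(6 - 2*n) - 4*n^2 + 16*n - 12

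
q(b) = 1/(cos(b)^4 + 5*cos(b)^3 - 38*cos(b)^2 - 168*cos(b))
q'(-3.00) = 0.00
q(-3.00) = 0.01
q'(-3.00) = 0.00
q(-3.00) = 0.01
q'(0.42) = -0.00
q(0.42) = -0.01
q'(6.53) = -0.00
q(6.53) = -0.01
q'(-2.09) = 0.02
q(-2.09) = 0.01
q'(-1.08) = 0.02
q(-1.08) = -0.01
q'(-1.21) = 0.04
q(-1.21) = -0.02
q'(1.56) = -51.07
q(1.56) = -0.55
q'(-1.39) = 0.18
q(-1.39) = -0.03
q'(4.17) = 0.02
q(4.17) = 0.01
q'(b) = (4*sin(b)*cos(b)^3 + 15*sin(b)*cos(b)^2 - 76*sin(b)*cos(b) - 168*sin(b))/(cos(b)^4 + 5*cos(b)^3 - 38*cos(b)^2 - 168*cos(b))^2 = (4*cos(b)^3 + 15*cos(b)^2 - 76*cos(b) - 168)*sin(b)/((cos(b)^3 + 5*cos(b)^2 - 38*cos(b) - 168)^2*cos(b)^2)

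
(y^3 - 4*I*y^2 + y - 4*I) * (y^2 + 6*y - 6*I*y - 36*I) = y^5 + 6*y^4 - 10*I*y^4 - 23*y^3 - 60*I*y^3 - 138*y^2 - 10*I*y^2 - 24*y - 60*I*y - 144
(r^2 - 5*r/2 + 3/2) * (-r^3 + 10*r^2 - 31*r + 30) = -r^5 + 25*r^4/2 - 115*r^3/2 + 245*r^2/2 - 243*r/2 + 45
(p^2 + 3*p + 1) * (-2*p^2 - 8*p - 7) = -2*p^4 - 14*p^3 - 33*p^2 - 29*p - 7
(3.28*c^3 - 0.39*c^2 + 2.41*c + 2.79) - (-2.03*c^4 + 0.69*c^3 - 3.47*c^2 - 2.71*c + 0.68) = 2.03*c^4 + 2.59*c^3 + 3.08*c^2 + 5.12*c + 2.11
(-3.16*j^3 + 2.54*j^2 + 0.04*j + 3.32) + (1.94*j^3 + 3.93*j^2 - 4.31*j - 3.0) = -1.22*j^3 + 6.47*j^2 - 4.27*j + 0.32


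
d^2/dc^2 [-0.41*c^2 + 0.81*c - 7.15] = -0.820000000000000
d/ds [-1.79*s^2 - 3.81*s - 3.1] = -3.58*s - 3.81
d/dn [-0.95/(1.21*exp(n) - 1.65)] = 1.1495*exp(n)/(1.21*exp(n) - 1.65)^2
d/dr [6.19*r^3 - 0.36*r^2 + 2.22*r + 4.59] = 18.57*r^2 - 0.72*r + 2.22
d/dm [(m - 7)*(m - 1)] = 2*m - 8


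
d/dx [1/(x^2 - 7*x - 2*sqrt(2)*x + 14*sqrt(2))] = (-2*x + 2*sqrt(2) + 7)/(x^2 - 7*x - 2*sqrt(2)*x + 14*sqrt(2))^2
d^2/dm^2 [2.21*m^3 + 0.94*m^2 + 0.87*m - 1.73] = 13.26*m + 1.88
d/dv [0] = 0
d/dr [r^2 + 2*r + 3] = 2*r + 2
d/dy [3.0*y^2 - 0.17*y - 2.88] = 6.0*y - 0.17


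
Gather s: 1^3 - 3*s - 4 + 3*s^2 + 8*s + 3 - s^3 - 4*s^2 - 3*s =-s^3 - s^2 + 2*s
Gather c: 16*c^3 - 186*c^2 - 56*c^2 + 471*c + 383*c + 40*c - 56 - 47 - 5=16*c^3 - 242*c^2 + 894*c - 108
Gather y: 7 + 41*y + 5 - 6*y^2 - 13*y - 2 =-6*y^2 + 28*y + 10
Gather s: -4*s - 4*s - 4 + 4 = -8*s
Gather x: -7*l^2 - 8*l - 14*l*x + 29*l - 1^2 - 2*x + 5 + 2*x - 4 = -7*l^2 - 14*l*x + 21*l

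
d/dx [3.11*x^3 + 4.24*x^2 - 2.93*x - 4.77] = 9.33*x^2 + 8.48*x - 2.93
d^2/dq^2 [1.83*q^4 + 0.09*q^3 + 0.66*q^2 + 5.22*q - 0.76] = 21.96*q^2 + 0.54*q + 1.32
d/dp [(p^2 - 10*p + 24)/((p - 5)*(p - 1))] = 2*(2*p^2 - 19*p + 47)/(p^4 - 12*p^3 + 46*p^2 - 60*p + 25)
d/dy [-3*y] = -3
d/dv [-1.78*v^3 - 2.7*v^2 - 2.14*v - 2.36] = -5.34*v^2 - 5.4*v - 2.14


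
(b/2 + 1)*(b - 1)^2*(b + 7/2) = b^4/2 + 7*b^3/4 - 3*b^2/2 - 17*b/4 + 7/2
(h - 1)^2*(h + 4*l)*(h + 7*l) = h^4 + 11*h^3*l - 2*h^3 + 28*h^2*l^2 - 22*h^2*l + h^2 - 56*h*l^2 + 11*h*l + 28*l^2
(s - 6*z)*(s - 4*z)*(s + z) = s^3 - 9*s^2*z + 14*s*z^2 + 24*z^3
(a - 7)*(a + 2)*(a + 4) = a^3 - a^2 - 34*a - 56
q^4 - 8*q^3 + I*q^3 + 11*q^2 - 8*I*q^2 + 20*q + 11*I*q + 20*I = (q - 5)*(q - 4)*(q + 1)*(q + I)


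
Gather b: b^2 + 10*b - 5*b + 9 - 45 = b^2 + 5*b - 36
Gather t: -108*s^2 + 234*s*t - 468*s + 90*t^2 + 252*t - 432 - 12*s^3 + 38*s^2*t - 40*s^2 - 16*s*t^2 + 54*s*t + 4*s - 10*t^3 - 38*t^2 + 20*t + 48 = -12*s^3 - 148*s^2 - 464*s - 10*t^3 + t^2*(52 - 16*s) + t*(38*s^2 + 288*s + 272) - 384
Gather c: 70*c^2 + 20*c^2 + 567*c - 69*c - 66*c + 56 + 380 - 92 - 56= 90*c^2 + 432*c + 288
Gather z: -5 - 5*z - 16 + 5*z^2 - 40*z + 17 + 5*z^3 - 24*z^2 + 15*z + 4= 5*z^3 - 19*z^2 - 30*z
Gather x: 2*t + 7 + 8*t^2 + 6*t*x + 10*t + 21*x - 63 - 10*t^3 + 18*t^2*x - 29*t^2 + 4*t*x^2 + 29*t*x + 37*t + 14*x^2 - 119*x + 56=-10*t^3 - 21*t^2 + 49*t + x^2*(4*t + 14) + x*(18*t^2 + 35*t - 98)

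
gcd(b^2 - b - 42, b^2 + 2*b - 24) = b + 6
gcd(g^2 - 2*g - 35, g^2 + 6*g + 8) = 1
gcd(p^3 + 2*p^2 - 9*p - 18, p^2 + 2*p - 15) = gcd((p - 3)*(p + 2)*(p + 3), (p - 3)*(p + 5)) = p - 3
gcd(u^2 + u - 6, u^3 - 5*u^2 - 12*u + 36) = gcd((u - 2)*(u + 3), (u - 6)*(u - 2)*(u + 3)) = u^2 + u - 6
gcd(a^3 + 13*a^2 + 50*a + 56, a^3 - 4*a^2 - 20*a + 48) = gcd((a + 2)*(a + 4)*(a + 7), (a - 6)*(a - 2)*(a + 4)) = a + 4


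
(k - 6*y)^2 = k^2 - 12*k*y + 36*y^2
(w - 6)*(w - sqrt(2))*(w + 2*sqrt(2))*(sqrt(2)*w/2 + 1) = sqrt(2)*w^4/2 - 3*sqrt(2)*w^3 + 2*w^3 - 12*w^2 - sqrt(2)*w^2 - 4*w + 6*sqrt(2)*w + 24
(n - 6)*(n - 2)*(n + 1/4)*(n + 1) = n^4 - 27*n^3/4 + 9*n^2/4 + 13*n + 3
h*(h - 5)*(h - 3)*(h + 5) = h^4 - 3*h^3 - 25*h^2 + 75*h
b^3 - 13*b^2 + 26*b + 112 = (b - 8)*(b - 7)*(b + 2)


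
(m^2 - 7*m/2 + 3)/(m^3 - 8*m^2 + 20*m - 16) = (m - 3/2)/(m^2 - 6*m + 8)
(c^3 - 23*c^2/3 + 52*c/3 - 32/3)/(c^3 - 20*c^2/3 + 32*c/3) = (c - 1)/c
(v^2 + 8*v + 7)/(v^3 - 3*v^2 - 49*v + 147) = (v + 1)/(v^2 - 10*v + 21)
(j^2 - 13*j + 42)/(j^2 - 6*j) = (j - 7)/j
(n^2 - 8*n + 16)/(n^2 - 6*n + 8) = (n - 4)/(n - 2)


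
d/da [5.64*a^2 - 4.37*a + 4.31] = 11.28*a - 4.37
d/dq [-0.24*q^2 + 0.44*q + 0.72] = 0.44 - 0.48*q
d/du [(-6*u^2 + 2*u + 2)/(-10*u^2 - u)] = 2*(13*u^2 + 20*u + 1)/(u^2*(100*u^2 + 20*u + 1))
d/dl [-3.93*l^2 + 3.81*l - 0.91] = 3.81 - 7.86*l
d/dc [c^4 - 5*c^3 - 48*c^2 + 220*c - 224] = 4*c^3 - 15*c^2 - 96*c + 220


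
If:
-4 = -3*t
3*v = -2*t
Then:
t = 4/3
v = -8/9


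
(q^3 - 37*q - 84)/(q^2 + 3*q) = q - 3 - 28/q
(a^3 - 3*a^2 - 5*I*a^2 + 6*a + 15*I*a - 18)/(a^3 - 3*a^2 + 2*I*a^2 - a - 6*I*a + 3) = (a - 6*I)/(a + I)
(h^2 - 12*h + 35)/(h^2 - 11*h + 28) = (h - 5)/(h - 4)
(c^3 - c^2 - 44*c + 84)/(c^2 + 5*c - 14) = c - 6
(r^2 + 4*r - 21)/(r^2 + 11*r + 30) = (r^2 + 4*r - 21)/(r^2 + 11*r + 30)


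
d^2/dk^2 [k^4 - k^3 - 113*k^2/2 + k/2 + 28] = 12*k^2 - 6*k - 113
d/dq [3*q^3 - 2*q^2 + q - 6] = 9*q^2 - 4*q + 1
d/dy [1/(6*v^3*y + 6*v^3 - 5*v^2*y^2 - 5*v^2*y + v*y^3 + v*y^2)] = (-6*v^2 + 10*v*y + 5*v - 3*y^2 - 2*y)/(v*(6*v^2*y + 6*v^2 - 5*v*y^2 - 5*v*y + y^3 + y^2)^2)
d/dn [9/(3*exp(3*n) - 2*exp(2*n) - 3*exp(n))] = 9*(-9*exp(2*n) + 4*exp(n) + 3)*exp(-n)/(-3*exp(2*n) + 2*exp(n) + 3)^2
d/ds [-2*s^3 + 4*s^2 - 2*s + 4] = -6*s^2 + 8*s - 2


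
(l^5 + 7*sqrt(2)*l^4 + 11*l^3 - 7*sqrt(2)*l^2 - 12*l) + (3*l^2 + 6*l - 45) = l^5 + 7*sqrt(2)*l^4 + 11*l^3 - 7*sqrt(2)*l^2 + 3*l^2 - 6*l - 45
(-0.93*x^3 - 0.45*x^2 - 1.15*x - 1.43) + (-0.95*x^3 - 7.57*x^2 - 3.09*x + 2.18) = -1.88*x^3 - 8.02*x^2 - 4.24*x + 0.75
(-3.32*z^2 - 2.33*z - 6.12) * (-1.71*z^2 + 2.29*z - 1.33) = 5.6772*z^4 - 3.6185*z^3 + 9.5451*z^2 - 10.9159*z + 8.1396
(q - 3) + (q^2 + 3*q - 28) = q^2 + 4*q - 31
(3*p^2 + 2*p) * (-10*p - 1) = -30*p^3 - 23*p^2 - 2*p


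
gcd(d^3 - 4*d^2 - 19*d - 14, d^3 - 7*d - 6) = d^2 + 3*d + 2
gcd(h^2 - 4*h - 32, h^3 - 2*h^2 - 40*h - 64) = h^2 - 4*h - 32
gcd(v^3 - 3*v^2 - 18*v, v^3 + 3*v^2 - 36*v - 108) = v^2 - 3*v - 18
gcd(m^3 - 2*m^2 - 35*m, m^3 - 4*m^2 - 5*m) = m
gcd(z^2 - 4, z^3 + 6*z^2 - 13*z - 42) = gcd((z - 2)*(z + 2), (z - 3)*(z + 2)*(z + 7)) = z + 2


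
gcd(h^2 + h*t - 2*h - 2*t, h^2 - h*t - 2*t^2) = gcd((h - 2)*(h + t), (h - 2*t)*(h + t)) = h + t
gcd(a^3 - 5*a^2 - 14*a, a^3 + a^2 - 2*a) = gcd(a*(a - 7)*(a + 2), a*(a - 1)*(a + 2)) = a^2 + 2*a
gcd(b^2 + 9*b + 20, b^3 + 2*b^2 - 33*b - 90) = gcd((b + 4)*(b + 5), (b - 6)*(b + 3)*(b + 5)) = b + 5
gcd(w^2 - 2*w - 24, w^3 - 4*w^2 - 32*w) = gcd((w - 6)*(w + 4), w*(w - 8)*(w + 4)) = w + 4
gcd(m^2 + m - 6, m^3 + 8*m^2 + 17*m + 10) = 1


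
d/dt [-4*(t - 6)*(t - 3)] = 36 - 8*t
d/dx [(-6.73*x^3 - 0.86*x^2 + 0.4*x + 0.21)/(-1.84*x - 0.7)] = (24.7664*x^3 + 15.7154*x^2 + 1.204*x + 0.1064)/(3.3856*x^2 + 2.576*x + 0.49)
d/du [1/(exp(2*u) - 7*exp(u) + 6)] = (7 - 2*exp(u))*exp(u)/(exp(2*u) - 7*exp(u) + 6)^2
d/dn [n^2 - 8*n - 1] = 2*n - 8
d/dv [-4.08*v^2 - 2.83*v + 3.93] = -8.16*v - 2.83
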